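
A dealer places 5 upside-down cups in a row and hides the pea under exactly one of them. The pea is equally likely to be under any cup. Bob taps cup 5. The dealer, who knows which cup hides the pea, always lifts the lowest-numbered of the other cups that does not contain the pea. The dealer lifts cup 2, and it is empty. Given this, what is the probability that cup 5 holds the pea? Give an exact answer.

Condition on the true location of the pea.
If it is under cup 1 (prior 1/5): cup 2 is the lowest-numbered option available, probability 1; weight (1/5)·1 = 1/5.
If it is under cup 2 (prior 1/5): the dealer opened cup 2, so this case is ruled out; weight (1/5)·0 = 0.
If it is under any of cups 3, 4, and 5 (prior 1/5 each): the dealer would have opened cup 1 instead, probability 0; weight (1/5)·0 = 0 each.
The weights sum to 1/5.
So P(the pea under cup 5 | the dealer opened cup 2) = 0 / (1/5) = 0.

0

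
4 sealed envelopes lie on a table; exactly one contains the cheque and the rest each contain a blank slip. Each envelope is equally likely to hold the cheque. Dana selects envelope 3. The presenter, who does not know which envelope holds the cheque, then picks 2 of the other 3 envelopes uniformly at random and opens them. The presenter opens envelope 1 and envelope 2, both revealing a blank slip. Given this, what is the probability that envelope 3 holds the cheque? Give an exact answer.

Because the presenter chose which envelopes to open without knowing where the cheque is, the choice is independent of the prize location. Learning that none of the 2 opened envelopes holds the cheque simply rules out those 2 locations and leaves the remaining 2 envelopes still equally likely by symmetry.
So P(the cheque in envelope 3) = 1/2.

1/2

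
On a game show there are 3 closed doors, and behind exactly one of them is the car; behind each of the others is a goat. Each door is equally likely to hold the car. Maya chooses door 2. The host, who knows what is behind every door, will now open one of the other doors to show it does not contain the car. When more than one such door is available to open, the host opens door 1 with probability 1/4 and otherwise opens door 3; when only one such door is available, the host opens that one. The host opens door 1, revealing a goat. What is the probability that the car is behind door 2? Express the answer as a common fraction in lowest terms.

1/5

Condition on the true location of the car.
If it is behind door 1 (prior 1/3): the host opened door 1, so this case is ruled out; weight (1/3)·0 = 0.
If it is behind door 2 (prior 1/3): door 1 is available, opened with probability 1/4; weight (1/3)·(1/4) = 1/12.
If it is behind door 3 (prior 1/3): only door 1 is available, probability 1; weight (1/3)·1 = 1/3.
The weights sum to 5/12.
So P(the car behind door 2 | the host opened door 1) = (1/12) / (5/12) = 1/5.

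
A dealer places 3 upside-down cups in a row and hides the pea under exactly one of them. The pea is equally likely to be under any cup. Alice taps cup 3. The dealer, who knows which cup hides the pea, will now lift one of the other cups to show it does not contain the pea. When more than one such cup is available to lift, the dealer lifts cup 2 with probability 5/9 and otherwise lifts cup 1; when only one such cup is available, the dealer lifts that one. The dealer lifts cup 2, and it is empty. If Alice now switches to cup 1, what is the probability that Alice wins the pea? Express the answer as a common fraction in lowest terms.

Condition on the true location of the pea.
If it is under cup 1 (prior 1/3): only cup 2 is available, probability 1; weight (1/3)·1 = 1/3.
If it is under cup 2 (prior 1/3): the dealer opened cup 2, so this case is ruled out; weight (1/3)·0 = 0.
If it is under cup 3 (prior 1/3): cup 2 is available, opened with probability 5/9; weight (1/3)·(5/9) = 5/27.
The weights sum to 14/27.
So P(the pea under cup 1 | the dealer opened cup 2) = (1/3) / (14/27) = 9/14.

9/14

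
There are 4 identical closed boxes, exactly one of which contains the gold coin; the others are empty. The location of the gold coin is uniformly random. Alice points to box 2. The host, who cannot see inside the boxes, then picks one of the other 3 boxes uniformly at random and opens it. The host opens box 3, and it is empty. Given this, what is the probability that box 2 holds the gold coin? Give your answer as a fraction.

1/3

Because the host chose which box to open without knowing where the gold coin is, the choice is independent of the prize location. Learning that box 3 does not hold the gold coin simply rules out that one location and leaves the remaining 3 boxes still equally likely by symmetry.
So P(the gold coin in box 2) = 1/3.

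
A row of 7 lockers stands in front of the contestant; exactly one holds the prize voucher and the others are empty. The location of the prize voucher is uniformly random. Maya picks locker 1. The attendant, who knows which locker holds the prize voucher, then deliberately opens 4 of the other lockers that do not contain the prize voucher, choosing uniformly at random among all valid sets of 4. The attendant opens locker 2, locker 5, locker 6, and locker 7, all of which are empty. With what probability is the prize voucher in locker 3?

3/7

Condition on the true location of the prize voucher.
If it is in locker 1 (prior 1/7): the attendant has 15 equally likely choices, so probability 1/15; weight (1/7)·(1/15) = 1/105.
If it is in any of lockers 2, 5, 6, and 7 (prior 1/7 each): that locker was opened and seen not to hold the prize — ruled out; weight (1/7)·0 = 0 each.
If it is in either of lockers 3 and 4 (prior 1/7 each): the attendant has 5 equally likely choices, so probability 1/5; weight (1/7)·(1/5) = 1/35 each.
The weights sum to 1/15.
So P(the prize voucher in locker 3 | the attendant opened locker 2, locker 5, locker 6, and locker 7) = (1/35) / (1/15) = 3/7.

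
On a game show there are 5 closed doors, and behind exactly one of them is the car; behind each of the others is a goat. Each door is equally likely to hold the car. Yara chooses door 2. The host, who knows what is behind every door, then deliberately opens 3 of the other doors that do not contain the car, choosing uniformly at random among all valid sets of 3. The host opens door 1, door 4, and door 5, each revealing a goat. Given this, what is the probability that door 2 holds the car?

Consider each possible location of the car in turn.
If it is behind any of doors 1, 4, and 5 (prior 1/5 each): that door was opened and seen not to hold the prize — ruled out; weight (1/5)·0 = 0 each.
If it is behind door 2 (prior 1/5): the host has 4 equally likely choices, so probability 1/4; weight (1/5)·(1/4) = 1/20.
If it is behind door 3 (prior 1/5): the host has no choice, probability 1; weight (1/5)·1 = 1/5.
The weights sum to 1/4.
So P(the car behind door 2 | the host opened door 1, door 4, and door 5) = (1/20) / (1/4) = 1/5.

1/5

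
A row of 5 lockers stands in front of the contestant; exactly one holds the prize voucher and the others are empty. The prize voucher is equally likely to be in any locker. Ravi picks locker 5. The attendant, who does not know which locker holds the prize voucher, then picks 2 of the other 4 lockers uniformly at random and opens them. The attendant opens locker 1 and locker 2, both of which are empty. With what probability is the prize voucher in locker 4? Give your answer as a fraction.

1/3

Apply Bayes' rule, conditioning on where the prize voucher actually is.
If it is in either of lockers 1 and 2 (prior 1/5 each): that locker was opened and seen not to hold the prize — ruled out; weight (1/5)·0 = 0 each.
If it is in any of lockers 3, 4, and 5 (prior 1/5 each): the attendant picks exactly this set with probability 1/6 regardless, and none is the prize; weight (1/5)·(1/6) = 1/30 each.
The weights sum to 1/10.
So P(the prize voucher in locker 4 | the attendant opened locker 1 and locker 2) = (1/30) / (1/10) = 1/3.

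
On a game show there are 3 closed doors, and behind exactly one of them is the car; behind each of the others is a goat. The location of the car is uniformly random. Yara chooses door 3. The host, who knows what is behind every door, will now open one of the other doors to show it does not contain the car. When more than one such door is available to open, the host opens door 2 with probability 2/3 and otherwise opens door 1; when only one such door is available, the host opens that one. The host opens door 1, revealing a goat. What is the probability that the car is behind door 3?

Consider each possible location of the car in turn.
If it is behind door 1 (prior 1/3): the host opened door 1, so this case is ruled out; weight (1/3)·0 = 0.
If it is behind door 2 (prior 1/3): only door 1 is available, probability 1; weight (1/3)·1 = 1/3.
If it is behind door 3 (prior 1/3): door 2 is available but not opened, probability 1/3; weight (1/3)·(1/3) = 1/9.
The weights sum to 4/9.
So P(the car behind door 3 | the host opened door 1) = (1/9) / (4/9) = 1/4.

1/4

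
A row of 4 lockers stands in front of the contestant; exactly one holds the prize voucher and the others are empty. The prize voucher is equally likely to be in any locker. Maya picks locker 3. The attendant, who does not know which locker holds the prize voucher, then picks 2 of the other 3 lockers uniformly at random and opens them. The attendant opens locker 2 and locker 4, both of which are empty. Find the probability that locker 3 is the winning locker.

1/2

Condition on the true location of the prize voucher.
If it is in either of lockers 1 and 3 (prior 1/4 each): the attendant picks exactly this set with probability 1/3 regardless, and none is the prize; weight (1/4)·(1/3) = 1/12 each.
If it is in either of lockers 2 and 4 (prior 1/4 each): that locker was opened and seen not to hold the prize — ruled out; weight (1/4)·0 = 0 each.
The weights sum to 1/6.
So P(the prize voucher in locker 3 | the attendant opened locker 2 and locker 4) = (1/12) / (1/6) = 1/2.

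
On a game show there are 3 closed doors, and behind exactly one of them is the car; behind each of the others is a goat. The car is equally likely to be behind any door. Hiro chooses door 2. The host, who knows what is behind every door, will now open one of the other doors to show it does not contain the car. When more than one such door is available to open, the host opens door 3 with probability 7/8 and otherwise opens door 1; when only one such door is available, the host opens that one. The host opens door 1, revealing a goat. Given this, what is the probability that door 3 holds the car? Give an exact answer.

Condition on the true location of the car.
If it is behind door 1 (prior 1/3): the host opened door 1, so this case is ruled out; weight (1/3)·0 = 0.
If it is behind door 2 (prior 1/3): door 3 is available but not opened, probability 1/8; weight (1/3)·(1/8) = 1/24.
If it is behind door 3 (prior 1/3): only door 1 is available, probability 1; weight (1/3)·1 = 1/3.
The weights sum to 3/8.
So P(the car behind door 3 | the host opened door 1) = (1/3) / (3/8) = 8/9.

8/9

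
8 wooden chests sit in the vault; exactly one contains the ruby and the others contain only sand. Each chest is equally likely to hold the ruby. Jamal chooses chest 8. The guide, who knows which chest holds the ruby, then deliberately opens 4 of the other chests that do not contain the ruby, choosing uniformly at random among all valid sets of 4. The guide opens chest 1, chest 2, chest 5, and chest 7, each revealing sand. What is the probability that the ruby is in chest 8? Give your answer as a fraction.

1/8

Condition on the true location of the ruby.
If it is in any of chests 1, 2, 5, and 7 (prior 1/8 each): that chest was opened and seen not to hold the prize — ruled out; weight (1/8)·0 = 0 each.
If it is in any of chests 3, 4, and 6 (prior 1/8 each): the guide has 15 equally likely choices, so probability 1/15; weight (1/8)·(1/15) = 1/120 each.
If it is in chest 8 (prior 1/8): the guide has 35 equally likely choices, so probability 1/35; weight (1/8)·(1/35) = 1/280.
The weights sum to 1/35.
So P(the ruby in chest 8 | the guide opened chest 1, chest 2, chest 5, and chest 7) = (1/280) / (1/35) = 1/8.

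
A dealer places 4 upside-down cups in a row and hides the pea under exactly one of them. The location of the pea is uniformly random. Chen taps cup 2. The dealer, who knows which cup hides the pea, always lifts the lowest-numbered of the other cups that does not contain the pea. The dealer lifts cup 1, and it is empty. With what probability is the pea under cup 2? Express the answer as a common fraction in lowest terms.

Condition on the true location of the pea.
If it is under cup 1 (prior 1/4): the dealer opened cup 1, so this case is ruled out; weight (1/4)·0 = 0.
If it is under any of cups 2, 3, and 4 (prior 1/4 each): cup 1 is the lowest-numbered option available, probability 1; weight (1/4)·1 = 1/4 each.
The weights sum to 3/4.
So P(the pea under cup 2 | the dealer opened cup 1) = (1/4) / (3/4) = 1/3.

1/3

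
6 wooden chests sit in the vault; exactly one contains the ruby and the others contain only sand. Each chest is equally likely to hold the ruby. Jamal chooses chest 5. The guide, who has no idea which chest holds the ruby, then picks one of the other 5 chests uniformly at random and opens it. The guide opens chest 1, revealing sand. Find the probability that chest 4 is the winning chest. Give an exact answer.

Condition on the true location of the ruby.
If it is in chest 1 (prior 1/6): the guide opened chest 1, so this case is ruled out; weight (1/6)·0 = 0.
If it is in any of chests 2, 3, 4, 5, and 6 (prior 1/6 each): the guide picks chest 1 with probability 1/5 regardless, and it is not the prize; weight (1/6)·(1/5) = 1/30 each.
The weights sum to 1/6.
So P(the ruby in chest 4 | the guide opened chest 1) = (1/30) / (1/6) = 1/5.

1/5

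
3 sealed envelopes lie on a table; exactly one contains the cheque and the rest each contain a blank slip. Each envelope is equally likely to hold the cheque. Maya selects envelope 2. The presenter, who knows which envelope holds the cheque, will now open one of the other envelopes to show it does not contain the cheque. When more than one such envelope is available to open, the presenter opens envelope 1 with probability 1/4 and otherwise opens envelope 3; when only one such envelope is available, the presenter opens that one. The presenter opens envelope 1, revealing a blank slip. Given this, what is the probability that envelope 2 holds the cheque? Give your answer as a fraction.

1/5

Apply Bayes' rule, conditioning on where the cheque actually is.
If it is in envelope 1 (prior 1/3): the presenter opened envelope 1, so this case is ruled out; weight (1/3)·0 = 0.
If it is in envelope 2 (prior 1/3): envelope 1 is available, opened with probability 1/4; weight (1/3)·(1/4) = 1/12.
If it is in envelope 3 (prior 1/3): only envelope 1 is available, probability 1; weight (1/3)·1 = 1/3.
The weights sum to 5/12.
So P(the cheque in envelope 2 | the presenter opened envelope 1) = (1/12) / (5/12) = 1/5.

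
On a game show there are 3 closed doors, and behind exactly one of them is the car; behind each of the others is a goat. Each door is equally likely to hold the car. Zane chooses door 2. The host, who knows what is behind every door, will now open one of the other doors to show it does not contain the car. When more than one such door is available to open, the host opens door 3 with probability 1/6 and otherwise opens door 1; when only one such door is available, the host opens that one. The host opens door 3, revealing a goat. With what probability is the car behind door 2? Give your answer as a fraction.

Apply Bayes' rule, conditioning on where the car actually is.
If it is behind door 1 (prior 1/3): only door 3 is available, probability 1; weight (1/3)·1 = 1/3.
If it is behind door 2 (prior 1/3): door 3 is available, opened with probability 1/6; weight (1/3)·(1/6) = 1/18.
If it is behind door 3 (prior 1/3): the host opened door 3, so this case is ruled out; weight (1/3)·0 = 0.
The weights sum to 7/18.
So P(the car behind door 2 | the host opened door 3) = (1/18) / (7/18) = 1/7.

1/7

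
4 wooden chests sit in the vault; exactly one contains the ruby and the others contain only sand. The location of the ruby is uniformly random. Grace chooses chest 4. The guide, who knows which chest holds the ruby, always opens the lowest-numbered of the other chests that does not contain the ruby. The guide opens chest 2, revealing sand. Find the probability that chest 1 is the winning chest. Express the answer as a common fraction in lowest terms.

Condition on the true location of the ruby.
If it is in chest 1 (prior 1/4): chest 2 is the lowest-numbered option available, probability 1; weight (1/4)·1 = 1/4.
If it is in chest 2 (prior 1/4): the guide opened chest 2, so this case is ruled out; weight (1/4)·0 = 0.
If it is in either of chests 3 and 4 (prior 1/4 each): the guide would have opened chest 1 instead, probability 0; weight (1/4)·0 = 0 each.
The weights sum to 1/4.
So P(the ruby in chest 1 | the guide opened chest 2) = (1/4) / (1/4) = 1.

1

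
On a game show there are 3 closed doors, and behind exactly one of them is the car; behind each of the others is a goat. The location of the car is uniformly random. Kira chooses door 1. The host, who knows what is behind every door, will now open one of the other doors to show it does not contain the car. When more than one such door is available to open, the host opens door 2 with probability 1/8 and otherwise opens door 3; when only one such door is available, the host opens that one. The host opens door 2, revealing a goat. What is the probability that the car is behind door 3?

Apply Bayes' rule, conditioning on where the car actually is.
If it is behind door 1 (prior 1/3): door 2 is available, opened with probability 1/8; weight (1/3)·(1/8) = 1/24.
If it is behind door 2 (prior 1/3): the host opened door 2, so this case is ruled out; weight (1/3)·0 = 0.
If it is behind door 3 (prior 1/3): only door 2 is available, probability 1; weight (1/3)·1 = 1/3.
The weights sum to 3/8.
So P(the car behind door 3 | the host opened door 2) = (1/3) / (3/8) = 8/9.

8/9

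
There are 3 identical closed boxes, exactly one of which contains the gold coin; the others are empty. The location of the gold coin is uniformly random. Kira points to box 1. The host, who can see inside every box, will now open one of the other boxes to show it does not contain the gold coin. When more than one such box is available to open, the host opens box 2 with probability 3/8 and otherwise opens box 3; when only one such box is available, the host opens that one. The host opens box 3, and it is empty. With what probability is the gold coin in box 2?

8/13

Condition on the true location of the gold coin.
If it is in box 1 (prior 1/3): box 2 is available but not opened, probability 5/8; weight (1/3)·(5/8) = 5/24.
If it is in box 2 (prior 1/3): only box 3 is available, probability 1; weight (1/3)·1 = 1/3.
If it is in box 3 (prior 1/3): the host opened box 3, so this case is ruled out; weight (1/3)·0 = 0.
The weights sum to 13/24.
So P(the gold coin in box 2 | the host opened box 3) = (1/3) / (13/24) = 8/13.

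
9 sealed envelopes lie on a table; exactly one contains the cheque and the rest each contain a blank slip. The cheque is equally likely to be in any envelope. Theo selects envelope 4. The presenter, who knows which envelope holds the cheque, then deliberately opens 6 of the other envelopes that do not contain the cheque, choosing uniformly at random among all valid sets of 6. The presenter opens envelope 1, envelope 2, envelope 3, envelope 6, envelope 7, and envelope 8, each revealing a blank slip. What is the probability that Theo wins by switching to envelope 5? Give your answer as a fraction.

Condition on the true location of the cheque.
If it is in any of envelopes 1, 2, 3, 6, 7, and 8 (prior 1/9 each): that envelope was opened and seen not to hold the prize — ruled out; weight (1/9)·0 = 0 each.
If it is in envelope 4 (prior 1/9): the presenter has 28 equally likely choices, so probability 1/28; weight (1/9)·(1/28) = 1/252.
If it is in either of envelopes 5 and 9 (prior 1/9 each): the presenter has 7 equally likely choices, so probability 1/7; weight (1/9)·(1/7) = 1/63 each.
The weights sum to 1/28.
So P(the cheque in envelope 5 | the presenter opened envelope 1, envelope 2, envelope 3, envelope 6, envelope 7, and envelope 8) = (1/63) / (1/28) = 4/9.

4/9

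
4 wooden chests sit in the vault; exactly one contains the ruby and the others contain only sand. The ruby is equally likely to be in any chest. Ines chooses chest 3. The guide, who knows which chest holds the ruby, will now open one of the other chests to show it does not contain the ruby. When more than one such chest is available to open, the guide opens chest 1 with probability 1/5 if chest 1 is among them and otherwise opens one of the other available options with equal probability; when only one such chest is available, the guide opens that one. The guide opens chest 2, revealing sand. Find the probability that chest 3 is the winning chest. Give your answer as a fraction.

Consider each possible location of the ruby in turn.
If it is in chest 1 (prior 1/4): chest 1 holds the prize so is unavailable; the guide chooses uniformly among the 2 others, probability 1/2; weight (1/4)·(1/2) = 1/8.
If it is in chest 2 (prior 1/4): the guide opened chest 2, so this case is ruled out; weight (1/4)·0 = 0.
If it is in chest 3 (prior 1/4): chest 1 is available but not opened; chest 2 gets probability (1 − 1/5)/2 = 2/5; weight (1/4)·(2/5) = 1/10.
If it is in chest 4 (prior 1/4): chest 1 is available but not opened, probability 4/5; weight (1/4)·(4/5) = 1/5.
The weights sum to 17/40.
So P(the ruby in chest 3 | the guide opened chest 2) = (1/10) / (17/40) = 4/17.

4/17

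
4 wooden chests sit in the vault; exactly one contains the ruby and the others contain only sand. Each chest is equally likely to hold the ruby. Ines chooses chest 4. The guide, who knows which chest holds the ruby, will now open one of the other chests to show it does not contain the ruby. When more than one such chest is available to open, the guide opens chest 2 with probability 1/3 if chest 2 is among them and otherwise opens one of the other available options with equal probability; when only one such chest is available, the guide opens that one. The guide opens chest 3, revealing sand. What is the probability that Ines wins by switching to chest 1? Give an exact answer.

Consider each possible location of the ruby in turn.
If it is in chest 1 (prior 1/4): chest 2 is available but not opened, probability 2/3; weight (1/4)·(2/3) = 1/6.
If it is in chest 2 (prior 1/4): chest 2 holds the prize so is unavailable; the guide chooses uniformly among the 2 others, probability 1/2; weight (1/4)·(1/2) = 1/8.
If it is in chest 3 (prior 1/4): the guide opened chest 3, so this case is ruled out; weight (1/4)·0 = 0.
If it is in chest 4 (prior 1/4): chest 2 is available but not opened; chest 3 gets probability (1 − 1/3)/2 = 1/3; weight (1/4)·(1/3) = 1/12.
The weights sum to 3/8.
So P(the ruby in chest 1 | the guide opened chest 3) = (1/6) / (3/8) = 4/9.

4/9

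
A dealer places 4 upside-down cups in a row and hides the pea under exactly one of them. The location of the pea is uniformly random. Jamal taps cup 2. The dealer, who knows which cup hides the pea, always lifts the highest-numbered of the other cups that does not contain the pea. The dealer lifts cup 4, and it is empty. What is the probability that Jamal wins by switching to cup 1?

Condition on the true location of the pea.
If it is under any of cups 1, 2, and 3 (prior 1/4 each): cup 4 is the highest-numbered option available, probability 1; weight (1/4)·1 = 1/4 each.
If it is under cup 4 (prior 1/4): the dealer opened cup 4, so this case is ruled out; weight (1/4)·0 = 0.
The weights sum to 3/4.
So P(the pea under cup 1 | the dealer opened cup 4) = (1/4) / (3/4) = 1/3.

1/3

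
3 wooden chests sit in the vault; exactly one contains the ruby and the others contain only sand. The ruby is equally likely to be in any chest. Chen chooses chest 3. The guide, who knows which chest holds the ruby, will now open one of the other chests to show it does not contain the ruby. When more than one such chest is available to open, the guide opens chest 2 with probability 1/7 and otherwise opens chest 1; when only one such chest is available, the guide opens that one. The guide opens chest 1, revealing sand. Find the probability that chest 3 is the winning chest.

Apply Bayes' rule, conditioning on where the ruby actually is.
If it is in chest 1 (prior 1/3): the guide opened chest 1, so this case is ruled out; weight (1/3)·0 = 0.
If it is in chest 2 (prior 1/3): only chest 1 is available, probability 1; weight (1/3)·1 = 1/3.
If it is in chest 3 (prior 1/3): chest 2 is available but not opened, probability 6/7; weight (1/3)·(6/7) = 2/7.
The weights sum to 13/21.
So P(the ruby in chest 3 | the guide opened chest 1) = (2/7) / (13/21) = 6/13.

6/13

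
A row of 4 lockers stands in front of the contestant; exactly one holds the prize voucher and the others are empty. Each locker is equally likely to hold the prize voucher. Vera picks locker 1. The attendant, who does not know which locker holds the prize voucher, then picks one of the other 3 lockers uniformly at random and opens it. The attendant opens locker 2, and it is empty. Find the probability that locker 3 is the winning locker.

Consider each possible location of the prize voucher in turn.
If it is in any of lockers 1, 3, and 4 (prior 1/4 each): the attendant picks locker 2 with probability 1/3 regardless, and it is not the prize; weight (1/4)·(1/3) = 1/12 each.
If it is in locker 2 (prior 1/4): the attendant opened locker 2, so this case is ruled out; weight (1/4)·0 = 0.
The weights sum to 1/4.
So P(the prize voucher in locker 3 | the attendant opened locker 2) = (1/12) / (1/4) = 1/3.

1/3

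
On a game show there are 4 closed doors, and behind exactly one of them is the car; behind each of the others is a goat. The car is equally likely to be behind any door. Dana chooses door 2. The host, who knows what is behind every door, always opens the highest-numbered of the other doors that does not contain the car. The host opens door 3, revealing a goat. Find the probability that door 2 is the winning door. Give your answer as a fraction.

Condition on the true location of the car.
If it is behind either of doors 1 and 2 (prior 1/4 each): the host would have opened door 4 instead, probability 0; weight (1/4)·0 = 0 each.
If it is behind door 3 (prior 1/4): the host opened door 3, so this case is ruled out; weight (1/4)·0 = 0.
If it is behind door 4 (prior 1/4): door 3 is the highest-numbered option available, probability 1; weight (1/4)·1 = 1/4.
The weights sum to 1/4.
So P(the car behind door 2 | the host opened door 3) = 0 / (1/4) = 0.

0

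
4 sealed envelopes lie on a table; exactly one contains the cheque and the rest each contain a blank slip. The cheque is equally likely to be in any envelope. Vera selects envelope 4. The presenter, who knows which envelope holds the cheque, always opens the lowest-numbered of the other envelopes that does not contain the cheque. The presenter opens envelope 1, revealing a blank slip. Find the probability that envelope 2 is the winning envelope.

Condition on the true location of the cheque.
If it is in envelope 1 (prior 1/4): the presenter opened envelope 1, so this case is ruled out; weight (1/4)·0 = 0.
If it is in any of envelopes 2, 3, and 4 (prior 1/4 each): envelope 1 is the lowest-numbered option available, probability 1; weight (1/4)·1 = 1/4 each.
The weights sum to 3/4.
So P(the cheque in envelope 2 | the presenter opened envelope 1) = (1/4) / (3/4) = 1/3.

1/3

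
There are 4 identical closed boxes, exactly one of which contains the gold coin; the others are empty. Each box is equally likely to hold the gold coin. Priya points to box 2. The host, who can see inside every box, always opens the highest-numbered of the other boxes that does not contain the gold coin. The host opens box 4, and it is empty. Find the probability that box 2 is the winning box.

Apply Bayes' rule, conditioning on where the gold coin actually is.
If it is in any of boxes 1, 2, and 3 (prior 1/4 each): box 4 is the highest-numbered option available, probability 1; weight (1/4)·1 = 1/4 each.
If it is in box 4 (prior 1/4): the host opened box 4, so this case is ruled out; weight (1/4)·0 = 0.
The weights sum to 3/4.
So P(the gold coin in box 2 | the host opened box 4) = (1/4) / (3/4) = 1/3.

1/3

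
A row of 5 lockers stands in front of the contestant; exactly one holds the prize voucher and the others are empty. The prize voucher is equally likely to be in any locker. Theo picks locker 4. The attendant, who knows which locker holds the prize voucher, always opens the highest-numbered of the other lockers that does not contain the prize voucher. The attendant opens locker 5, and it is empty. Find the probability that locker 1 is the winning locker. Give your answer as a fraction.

Apply Bayes' rule, conditioning on where the prize voucher actually is.
If it is in any of lockers 1, 2, 3, and 4 (prior 1/5 each): locker 5 is the highest-numbered option available, probability 1; weight (1/5)·1 = 1/5 each.
If it is in locker 5 (prior 1/5): the attendant opened locker 5, so this case is ruled out; weight (1/5)·0 = 0.
The weights sum to 4/5.
So P(the prize voucher in locker 1 | the attendant opened locker 5) = (1/5) / (4/5) = 1/4.

1/4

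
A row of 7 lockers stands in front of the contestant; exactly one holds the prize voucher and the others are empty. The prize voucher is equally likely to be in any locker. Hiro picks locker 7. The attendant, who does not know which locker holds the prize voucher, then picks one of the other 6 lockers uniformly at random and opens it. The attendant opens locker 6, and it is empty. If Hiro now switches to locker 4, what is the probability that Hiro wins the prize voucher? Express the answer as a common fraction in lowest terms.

Apply Bayes' rule, conditioning on where the prize voucher actually is.
If it is in any of lockers 1, 2, 3, 4, 5, and 7 (prior 1/7 each): the attendant picks locker 6 with probability 1/6 regardless, and it is not the prize; weight (1/7)·(1/6) = 1/42 each.
If it is in locker 6 (prior 1/7): the attendant opened locker 6, so this case is ruled out; weight (1/7)·0 = 0.
The weights sum to 1/7.
So P(the prize voucher in locker 4 | the attendant opened locker 6) = (1/42) / (1/7) = 1/6.

1/6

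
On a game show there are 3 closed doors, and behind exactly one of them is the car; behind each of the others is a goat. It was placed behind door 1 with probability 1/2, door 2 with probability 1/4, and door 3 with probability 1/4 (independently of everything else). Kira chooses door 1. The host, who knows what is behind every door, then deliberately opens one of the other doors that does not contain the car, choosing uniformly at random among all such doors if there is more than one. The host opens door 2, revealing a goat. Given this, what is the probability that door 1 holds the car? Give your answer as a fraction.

1/2

Condition on the true location of the car.
If it is behind door 1 (prior 1/2): the host has 2 equally likely choices, so probability 1/2; weight (1/2)·(1/2) = 1/4.
If it is behind door 2 (prior 1/4): the host opened door 2, so this case is ruled out; weight (1/4)·0 = 0.
If it is behind door 3 (prior 1/4): the host has no choice, probability 1; weight (1/4)·1 = 1/4.
The weights sum to 1/2.
So P(the car behind door 1 | the host opened door 2) = (1/4) / (1/2) = 1/2.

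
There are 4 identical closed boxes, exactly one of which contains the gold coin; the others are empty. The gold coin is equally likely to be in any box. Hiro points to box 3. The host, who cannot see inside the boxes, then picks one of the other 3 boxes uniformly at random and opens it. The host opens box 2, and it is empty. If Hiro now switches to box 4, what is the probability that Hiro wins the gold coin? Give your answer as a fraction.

1/3

Condition on the true location of the gold coin.
If it is in any of boxes 1, 3, and 4 (prior 1/4 each): the host picks box 2 with probability 1/3 regardless, and it is not the prize; weight (1/4)·(1/3) = 1/12 each.
If it is in box 2 (prior 1/4): the host opened box 2, so this case is ruled out; weight (1/4)·0 = 0.
The weights sum to 1/4.
So P(the gold coin in box 4 | the host opened box 2) = (1/12) / (1/4) = 1/3.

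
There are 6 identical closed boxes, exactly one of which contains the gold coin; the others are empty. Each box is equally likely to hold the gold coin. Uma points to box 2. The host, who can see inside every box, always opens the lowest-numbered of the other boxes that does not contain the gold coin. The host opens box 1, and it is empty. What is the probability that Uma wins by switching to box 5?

Apply Bayes' rule, conditioning on where the gold coin actually is.
If it is in box 1 (prior 1/6): the host opened box 1, so this case is ruled out; weight (1/6)·0 = 0.
If it is in any of boxes 2, 3, 4, 5, and 6 (prior 1/6 each): box 1 is the lowest-numbered option available, probability 1; weight (1/6)·1 = 1/6 each.
The weights sum to 5/6.
So P(the gold coin in box 5 | the host opened box 1) = (1/6) / (5/6) = 1/5.

1/5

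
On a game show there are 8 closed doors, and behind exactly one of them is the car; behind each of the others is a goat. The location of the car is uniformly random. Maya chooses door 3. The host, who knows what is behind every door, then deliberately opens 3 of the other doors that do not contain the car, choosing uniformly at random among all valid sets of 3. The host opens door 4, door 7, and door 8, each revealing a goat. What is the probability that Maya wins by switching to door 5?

Condition on the true location of the car.
If it is behind any of doors 1, 2, 5, and 6 (prior 1/8 each): the host has 20 equally likely choices, so probability 1/20; weight (1/8)·(1/20) = 1/160 each.
If it is behind door 3 (prior 1/8): the host has 35 equally likely choices, so probability 1/35; weight (1/8)·(1/35) = 1/280.
If it is behind any of doors 4, 7, and 8 (prior 1/8 each): that door was opened and seen not to hold the prize — ruled out; weight (1/8)·0 = 0 each.
The weights sum to 1/35.
So P(the car behind door 5 | the host opened door 4, door 7, and door 8) = (1/160) / (1/35) = 7/32.

7/32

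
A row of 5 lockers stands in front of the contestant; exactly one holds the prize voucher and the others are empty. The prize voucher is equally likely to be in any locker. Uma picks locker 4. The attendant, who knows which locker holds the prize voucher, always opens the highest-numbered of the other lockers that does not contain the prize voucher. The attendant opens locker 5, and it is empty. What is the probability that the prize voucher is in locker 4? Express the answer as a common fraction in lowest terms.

1/4

Condition on the true location of the prize voucher.
If it is in any of lockers 1, 2, 3, and 4 (prior 1/5 each): locker 5 is the highest-numbered option available, probability 1; weight (1/5)·1 = 1/5 each.
If it is in locker 5 (prior 1/5): the attendant opened locker 5, so this case is ruled out; weight (1/5)·0 = 0.
The weights sum to 4/5.
So P(the prize voucher in locker 4 | the attendant opened locker 5) = (1/5) / (4/5) = 1/4.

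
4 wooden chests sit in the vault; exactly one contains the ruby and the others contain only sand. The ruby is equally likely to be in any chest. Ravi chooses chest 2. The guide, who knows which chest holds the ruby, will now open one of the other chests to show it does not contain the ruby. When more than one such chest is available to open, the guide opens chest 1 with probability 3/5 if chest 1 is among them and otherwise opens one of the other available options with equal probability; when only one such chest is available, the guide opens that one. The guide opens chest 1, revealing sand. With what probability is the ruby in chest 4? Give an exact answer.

1/3

Condition on the true location of the ruby.
If it is in chest 1 (prior 1/4): the guide opened chest 1, so this case is ruled out; weight (1/4)·0 = 0.
If it is in any of chests 2, 3, and 4 (prior 1/4 each): chest 1 is available, opened with probability 3/5; weight (1/4)·(3/5) = 3/20 each.
The weights sum to 9/20.
So P(the ruby in chest 4 | the guide opened chest 1) = (3/20) / (9/20) = 1/3.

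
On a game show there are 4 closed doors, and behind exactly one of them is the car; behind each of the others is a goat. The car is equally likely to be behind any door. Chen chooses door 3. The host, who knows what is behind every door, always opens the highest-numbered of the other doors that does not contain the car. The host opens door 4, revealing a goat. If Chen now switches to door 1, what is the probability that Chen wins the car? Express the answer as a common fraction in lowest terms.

Condition on the true location of the car.
If it is behind any of doors 1, 2, and 3 (prior 1/4 each): door 4 is the highest-numbered option available, probability 1; weight (1/4)·1 = 1/4 each.
If it is behind door 4 (prior 1/4): the host opened door 4, so this case is ruled out; weight (1/4)·0 = 0.
The weights sum to 3/4.
So P(the car behind door 1 | the host opened door 4) = (1/4) / (3/4) = 1/3.

1/3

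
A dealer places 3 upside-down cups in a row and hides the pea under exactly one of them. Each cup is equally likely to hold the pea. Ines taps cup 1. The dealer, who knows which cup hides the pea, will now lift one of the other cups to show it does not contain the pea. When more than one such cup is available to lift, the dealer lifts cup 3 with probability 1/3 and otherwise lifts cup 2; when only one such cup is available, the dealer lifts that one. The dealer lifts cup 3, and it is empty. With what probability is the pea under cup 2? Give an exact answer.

3/4

Condition on the true location of the pea.
If it is under cup 1 (prior 1/3): cup 3 is available, opened with probability 1/3; weight (1/3)·(1/3) = 1/9.
If it is under cup 2 (prior 1/3): only cup 3 is available, probability 1; weight (1/3)·1 = 1/3.
If it is under cup 3 (prior 1/3): the dealer opened cup 3, so this case is ruled out; weight (1/3)·0 = 0.
The weights sum to 4/9.
So P(the pea under cup 2 | the dealer opened cup 3) = (1/3) / (4/9) = 3/4.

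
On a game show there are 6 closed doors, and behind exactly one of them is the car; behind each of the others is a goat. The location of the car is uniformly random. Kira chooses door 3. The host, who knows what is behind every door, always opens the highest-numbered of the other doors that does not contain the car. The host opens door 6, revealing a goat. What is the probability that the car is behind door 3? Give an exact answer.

1/5

Apply Bayes' rule, conditioning on where the car actually is.
If it is behind any of doors 1, 2, 3, 4, and 5 (prior 1/6 each): door 6 is the highest-numbered option available, probability 1; weight (1/6)·1 = 1/6 each.
If it is behind door 6 (prior 1/6): the host opened door 6, so this case is ruled out; weight (1/6)·0 = 0.
The weights sum to 5/6.
So P(the car behind door 3 | the host opened door 6) = (1/6) / (5/6) = 1/5.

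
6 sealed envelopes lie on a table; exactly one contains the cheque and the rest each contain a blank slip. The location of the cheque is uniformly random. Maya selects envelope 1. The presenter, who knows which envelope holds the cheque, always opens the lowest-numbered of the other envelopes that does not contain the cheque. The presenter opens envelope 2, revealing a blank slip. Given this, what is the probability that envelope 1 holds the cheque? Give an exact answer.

Condition on the true location of the cheque.
If it is in any of envelopes 1, 3, 4, 5, and 6 (prior 1/6 each): envelope 2 is the lowest-numbered option available, probability 1; weight (1/6)·1 = 1/6 each.
If it is in envelope 2 (prior 1/6): the presenter opened envelope 2, so this case is ruled out; weight (1/6)·0 = 0.
The weights sum to 5/6.
So P(the cheque in envelope 1 | the presenter opened envelope 2) = (1/6) / (5/6) = 1/5.

1/5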